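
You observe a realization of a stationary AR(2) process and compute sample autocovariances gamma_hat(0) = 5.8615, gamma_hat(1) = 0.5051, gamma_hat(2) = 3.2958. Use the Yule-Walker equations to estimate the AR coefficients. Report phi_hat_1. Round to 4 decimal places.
\hat\phi_{1} = 0.0380

The Yule-Walker equations for an AR(p) process read, in matrix form,
  Gamma_p phi = r_p,   with   (Gamma_p)_{ij} = gamma(|i - j|),
                       (r_p)_i = gamma(i),   i,j = 1..p.
Substitute the sample gammas (Toeplitz matrix and right-hand side of size 2):
  Gamma_p = [[5.8615, 0.5051], [0.5051, 5.8615]]
  r_p     = [0.5051, 3.2958]
Written out:
  5.8615 phi_1 + 0.5051 phi_2 = 0.5051
  0.5051 phi_1 + 5.8615 phi_2 = 3.2958
Solve by Cramer's rule:
  det = gamma(0)^2 - gamma(1)^2 = (5.8615)^2 - (0.5051)^2 = 34.35718225 - 0.25512601 = 34.10205624
  phi_hat_1 = [gamma(1) gamma(0) - gamma(1) gamma(2)] / det = [(0.5051)(5.8615) - (0.5051)(3.2958)] / 34.10205624 = 1.29593507 / 34.10205624 = 0.038
  phi_hat_2 = [gamma(0) gamma(2) - gamma(1)^2] / det = [(5.8615)(3.2958) - (0.5051)^2] / 34.10205624 = 19.06320569 / 34.10205624 = 0.559
So phi_hat = [0.0380, 0.5590].
Therefore phi_hat_1 = 0.0380.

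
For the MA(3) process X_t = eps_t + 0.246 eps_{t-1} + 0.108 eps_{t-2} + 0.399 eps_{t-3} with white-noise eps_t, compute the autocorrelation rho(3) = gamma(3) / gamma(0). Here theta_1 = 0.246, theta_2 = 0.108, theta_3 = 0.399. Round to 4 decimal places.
\rho(3) = 0.3240

For an MA(q) process with theta_0 = 1, the autocovariance is
  gamma(k) = sigma^2 * sum_{i=0..q-k} theta_i * theta_{i+k},
and rho(k) = gamma(k) / gamma(0). Sigma^2 cancels.
  numerator   = (1)*(0.399) = 0.399.
  denominator = (1)^2 + (0.246)^2 + (0.108)^2 + (0.399)^2 = 1.231381.
  rho(3) = 0.399 / 1.231381 = 0.3240.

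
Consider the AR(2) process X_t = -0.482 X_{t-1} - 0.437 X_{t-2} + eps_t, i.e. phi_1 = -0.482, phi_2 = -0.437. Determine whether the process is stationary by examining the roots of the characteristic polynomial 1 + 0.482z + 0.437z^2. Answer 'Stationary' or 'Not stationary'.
\text{Stationary}

The AR(p) characteristic polynomial is P(z) = 1 + 0.482z + 0.437z^2.
Stationarity requires all roots to lie outside the unit circle, i.e. |z| > 1 for every root.
Set 1 + (0.482) z + (0.437) z^2 = 0, i.e. a z^2 + b z + c = 0 with a = 0.437, b = 0.482, c = 1.
Discriminant D = b^2 - 4ac = (0.482)^2 - 4*(0.437)*1 = 0.232324 - (1.748) = -1.515676.
D < 0, so the roots are the complex-conjugate pair z = (-b +/- i sqrt(-D)) / (2a) = -0.5515 +/- 1.4086i.
For a conjugate pair |z|^2 = z * conj(z) = (product of roots) = c/a = 1/(0.437) = 2.28833, so |z| = sqrt(2.28833) = 1.5127 for both roots.
Moduli of all roots: 1.5127, 1.5127.
All moduli strictly greater than 1? Yes.
Verdict: Stationary.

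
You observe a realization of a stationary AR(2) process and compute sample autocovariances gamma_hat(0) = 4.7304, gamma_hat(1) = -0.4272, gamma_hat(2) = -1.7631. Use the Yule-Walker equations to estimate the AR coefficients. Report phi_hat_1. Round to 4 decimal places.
\hat\phi_{1} = -0.1250

The Yule-Walker equations for an AR(p) process read, in matrix form,
  Gamma_p phi = r_p,   with   (Gamma_p)_{ij} = gamma(|i - j|),
                       (r_p)_i = gamma(i),   i,j = 1..p.
Substitute the sample gammas (Toeplitz matrix and right-hand side of size 2):
  Gamma_p = [[4.7304, -0.4272], [-0.4272, 4.7304]]
  r_p     = [-0.4272, -1.7631]
Written out:
  4.7304 phi_1 - 0.4272 phi_2 = -0.4272
  -0.4272 phi_1 + 4.7304 phi_2 = -1.7631
Solve by Cramer's rule:
  det = gamma(0)^2 - gamma(1)^2 = (4.7304)^2 - (-0.4272)^2 = 22.37668416 - 0.18249984 = 22.19418432
  phi_hat_1 = [gamma(1) gamma(0) - gamma(1) gamma(2)] / det = [(-0.4272)(4.7304) - (-0.4272)(-1.7631)] / 22.19418432 = -2.7740232 / 22.19418432 = -0.125
  phi_hat_2 = [gamma(0) gamma(2) - gamma(1)^2] / det = [(4.7304)(-1.7631) - (-0.4272)^2] / 22.19418432 = -8.52266808 / 22.19418432 = -0.384
So phi_hat = [-0.1250, -0.3840].
Therefore phi_hat_1 = -0.1250.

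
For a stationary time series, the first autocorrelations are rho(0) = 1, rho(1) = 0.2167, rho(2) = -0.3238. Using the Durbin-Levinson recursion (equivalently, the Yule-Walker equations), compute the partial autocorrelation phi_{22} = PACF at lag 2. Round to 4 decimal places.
\phi_{22} = -0.3890

The PACF at lag k is phi_{kk}, the last component of the solution
to the Yule-Walker system G_k phi = r_k where
  (G_k)_{ij} = rho(|i - j|), (r_k)_i = rho(i), i,j = 1..k.
Equivalently, Durbin-Levinson gives phi_{kk} iteratively:
  phi_{11} = rho(1)
  phi_{kk} = [rho(k) - sum_{j=1..k-1} phi_{k-1,j} rho(k-j)]
            / [1 - sum_{j=1..k-1} phi_{k-1,j} rho(j)],
  phi_{k,j} = phi_{k-1,j} - phi_{kk} phi_{k-1,k-j},  j = 1..k-1.
Step k = 1:
  phi_11 = rho(1) = 0.2167.
Step k = 2:
  phi_22 = [rho(2) - phi_11 rho(1)] / [1 - phi_11 rho(1)] = [-0.3238 - (0.2167)(0.2167)] / [1 - (0.2167)(0.2167)]
         = -0.37075889 / 0.95304111 = -0.389.
Therefore phi_{22} = -0.3890.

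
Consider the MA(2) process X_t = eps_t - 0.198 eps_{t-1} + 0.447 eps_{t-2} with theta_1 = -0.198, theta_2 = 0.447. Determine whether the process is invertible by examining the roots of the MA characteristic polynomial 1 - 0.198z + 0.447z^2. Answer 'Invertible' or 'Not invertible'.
\text{Invertible}

The MA(q) characteristic polynomial is P(z) = 1 - 0.198z + 0.447z^2.
Invertibility requires all roots to lie outside the unit circle, i.e. |z| > 1 for every root.
Set 1 + (-0.198) z + (0.447) z^2 = 0, i.e. a z^2 + b z + c = 0 with a = 0.447, b = -0.198, c = 1.
Discriminant D = b^2 - 4ac = (-0.198)^2 - 4*(0.447)*1 = 0.039204 - (1.788) = -1.748796.
D < 0, so the roots are the complex-conjugate pair z = (-b +/- i sqrt(-D)) / (2a) = 0.2215 +/- 1.4792i.
For a conjugate pair |z|^2 = z * conj(z) = (product of roots) = c/a = 1/(0.447) = 2.237136, so |z| = sqrt(2.237136) = 1.4957 for both roots.
Moduli of all roots: 1.4957, 1.4957.
All moduli strictly greater than 1? Yes.
Verdict: Invertible.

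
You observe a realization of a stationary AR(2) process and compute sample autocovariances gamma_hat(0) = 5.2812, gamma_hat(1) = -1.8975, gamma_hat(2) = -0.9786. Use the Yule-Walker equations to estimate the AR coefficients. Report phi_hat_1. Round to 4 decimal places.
\hat\phi_{1} = -0.4890

The Yule-Walker equations for an AR(p) process read, in matrix form,
  Gamma_p phi = r_p,   with   (Gamma_p)_{ij} = gamma(|i - j|),
                       (r_p)_i = gamma(i),   i,j = 1..p.
Substitute the sample gammas (Toeplitz matrix and right-hand side of size 2):
  Gamma_p = [[5.2812, -1.8975], [-1.8975, 5.2812]]
  r_p     = [-1.8975, -0.9786]
Written out:
  5.2812 phi_1 - 1.8975 phi_2 = -1.8975
  -1.8975 phi_1 + 5.2812 phi_2 = -0.9786
Solve by Cramer's rule:
  det = gamma(0)^2 - gamma(1)^2 = (5.2812)^2 - (-1.8975)^2 = 27.89107344 - 3.60050625 = 24.29056719
  phi_hat_1 = [gamma(1) gamma(0) - gamma(1) gamma(2)] / det = [(-1.8975)(5.2812) - (-1.8975)(-0.9786)] / 24.29056719 = -11.8779705 / 24.29056719 = -0.489
  phi_hat_2 = [gamma(0) gamma(2) - gamma(1)^2] / det = [(5.2812)(-0.9786) - (-1.8975)^2] / 24.29056719 = -8.76868857 / 24.29056719 = -0.361
So phi_hat = [-0.4890, -0.3610].
Therefore phi_hat_1 = -0.4890.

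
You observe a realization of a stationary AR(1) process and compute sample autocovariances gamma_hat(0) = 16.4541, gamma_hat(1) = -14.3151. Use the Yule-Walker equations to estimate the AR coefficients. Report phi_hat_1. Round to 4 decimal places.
\hat\phi_{1} = -0.8700

The Yule-Walker equations for an AR(p) process read, in matrix form,
  Gamma_p phi = r_p,   with   (Gamma_p)_{ij} = gamma(|i - j|),
                       (r_p)_i = gamma(i),   i,j = 1..p.
Substitute the sample gammas (Toeplitz matrix and right-hand side of size 1):
  Gamma_p = [[16.4541]]
  r_p     = [-14.3151]
With p = 1 this is the single equation gamma(0) phi_1 = gamma(1):
  phi_hat_1 = gamma(1) / gamma(0) = -14.3151 / 16.4541 = -0.8700.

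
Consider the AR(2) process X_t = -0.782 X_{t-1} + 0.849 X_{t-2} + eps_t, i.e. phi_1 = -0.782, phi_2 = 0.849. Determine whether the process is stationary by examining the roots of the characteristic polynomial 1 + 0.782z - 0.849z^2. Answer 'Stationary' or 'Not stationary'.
\text{Not stationary}

The AR(p) characteristic polynomial is P(z) = 1 + 0.782z - 0.849z^2.
Stationarity requires all roots to lie outside the unit circle, i.e. |z| > 1 for every root.
Set 1 + (0.782) z + (-0.849) z^2 = 0, i.e. a z^2 + b z + c = 0 with a = -0.849, b = 0.782, c = 1.
Discriminant D = b^2 - 4ac = (0.782)^2 - 4*(-0.849)*1 = 0.611524 - (-3.396) = 4.007524.
D >= 0, so the roots are real: z = (-b +/- sqrt(D)) / (2a) = (-0.782 +/- 2.00188) / (-1.698).
  z_1 = (-0.782 + 2.00188) / (-1.698) = -0.7184,   |z_1| = 0.7184.
  z_2 = (-0.782 - 2.00188) / (-1.698) = 1.6395,   |z_2| = 1.6395.
Moduli of all roots: 0.7184, 1.6395.
All moduli strictly greater than 1? No.
Verdict: Not stationary.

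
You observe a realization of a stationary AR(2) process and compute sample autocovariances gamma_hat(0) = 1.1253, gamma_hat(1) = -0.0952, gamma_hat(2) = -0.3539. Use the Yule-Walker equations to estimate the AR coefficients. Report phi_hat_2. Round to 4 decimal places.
\hat\phi_{2} = -0.3240

The Yule-Walker equations for an AR(p) process read, in matrix form,
  Gamma_p phi = r_p,   with   (Gamma_p)_{ij} = gamma(|i - j|),
                       (r_p)_i = gamma(i),   i,j = 1..p.
Substitute the sample gammas (Toeplitz matrix and right-hand side of size 2):
  Gamma_p = [[1.1253, -0.0952], [-0.0952, 1.1253]]
  r_p     = [-0.0952, -0.3539]
Written out:
  1.1253 phi_1 - 0.0952 phi_2 = -0.0952
  -0.0952 phi_1 + 1.1253 phi_2 = -0.3539
Solve by Cramer's rule:
  det = gamma(0)^2 - gamma(1)^2 = (1.1253)^2 - (-0.0952)^2 = 1.26630009 - 0.00906304 = 1.25723705
  phi_hat_1 = [gamma(1) gamma(0) - gamma(1) gamma(2)] / det = [(-0.0952)(1.1253) - (-0.0952)(-0.3539)] / 1.25723705 = -0.14081984 / 1.25723705 = -0.112
  phi_hat_2 = [gamma(0) gamma(2) - gamma(1)^2] / det = [(1.1253)(-0.3539) - (-0.0952)^2] / 1.25723705 = -0.40730671 / 1.25723705 = -0.324
So phi_hat = [-0.1120, -0.3240].
Therefore phi_hat_2 = -0.3240.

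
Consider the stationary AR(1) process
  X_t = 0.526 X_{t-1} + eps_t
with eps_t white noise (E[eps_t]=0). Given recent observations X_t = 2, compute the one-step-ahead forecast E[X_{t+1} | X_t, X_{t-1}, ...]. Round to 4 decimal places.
E[X_{t+1} \mid \mathcal F_t] = 1.0520

For an AR(p) model X_t = c + sum_i phi_i X_{t-i} + eps_t, the
one-step-ahead conditional mean is
  E[X_{t+1} | X_t, ...] = c + sum_i phi_i X_{t+1-i}.
Substitute known values:
  E[X_{t+1} | ...] = (0.526) * (2)
                   = 1.0520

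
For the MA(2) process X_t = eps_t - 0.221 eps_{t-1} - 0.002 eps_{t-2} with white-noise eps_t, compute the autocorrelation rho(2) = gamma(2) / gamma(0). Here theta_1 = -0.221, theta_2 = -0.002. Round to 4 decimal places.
\rho(2) = -0.0019

For an MA(q) process with theta_0 = 1, the autocovariance is
  gamma(k) = sigma^2 * sum_{i=0..q-k} theta_i * theta_{i+k},
and rho(k) = gamma(k) / gamma(0). Sigma^2 cancels.
  numerator   = (1)*(-0.002) = -0.002.
  denominator = (1)^2 + (-0.221)^2 + (-0.002)^2 = 1.048845.
  rho(2) = -0.002 / 1.048845 = -0.0019.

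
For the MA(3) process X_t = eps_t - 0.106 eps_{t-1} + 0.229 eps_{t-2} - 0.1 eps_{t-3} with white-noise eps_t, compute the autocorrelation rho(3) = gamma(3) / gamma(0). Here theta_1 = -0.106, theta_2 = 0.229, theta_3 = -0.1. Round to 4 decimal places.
\rho(3) = -0.0931

For an MA(q) process with theta_0 = 1, the autocovariance is
  gamma(k) = sigma^2 * sum_{i=0..q-k} theta_i * theta_{i+k},
and rho(k) = gamma(k) / gamma(0). Sigma^2 cancels.
  numerator   = (1)*(-0.1) = -0.1.
  denominator = (1)^2 + (-0.106)^2 + (0.229)^2 + (-0.1)^2 = 1.073677.
  rho(3) = -0.1 / 1.073677 = -0.0931.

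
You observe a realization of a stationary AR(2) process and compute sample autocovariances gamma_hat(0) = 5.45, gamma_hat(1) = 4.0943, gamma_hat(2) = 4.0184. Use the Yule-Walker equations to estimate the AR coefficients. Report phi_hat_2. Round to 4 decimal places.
\hat\phi_{2} = 0.3970

The Yule-Walker equations for an AR(p) process read, in matrix form,
  Gamma_p phi = r_p,   with   (Gamma_p)_{ij} = gamma(|i - j|),
                       (r_p)_i = gamma(i),   i,j = 1..p.
Substitute the sample gammas (Toeplitz matrix and right-hand side of size 2):
  Gamma_p = [[5.45, 4.0943], [4.0943, 5.45]]
  r_p     = [4.0943, 4.0184]
Written out:
  5.45 phi_1 + 4.0943 phi_2 = 4.0943
  4.0943 phi_1 + 5.45 phi_2 = 4.0184
Solve by Cramer's rule:
  det = gamma(0)^2 - gamma(1)^2 = (5.45)^2 - (4.0943)^2 = 29.7025 - 16.76329249 = 12.93920751
  phi_hat_1 = [gamma(1) gamma(0) - gamma(1) gamma(2)] / det = [(4.0943)(5.45) - (4.0943)(4.0184)] / 12.93920751 = 5.86139988 / 12.93920751 = 0.453
  phi_hat_2 = [gamma(0) gamma(2) - gamma(1)^2] / det = [(5.45)(4.0184) - (4.0943)^2] / 12.93920751 = 5.13698751 / 12.93920751 = 0.397
So phi_hat = [0.4530, 0.3970].
Therefore phi_hat_2 = 0.3970.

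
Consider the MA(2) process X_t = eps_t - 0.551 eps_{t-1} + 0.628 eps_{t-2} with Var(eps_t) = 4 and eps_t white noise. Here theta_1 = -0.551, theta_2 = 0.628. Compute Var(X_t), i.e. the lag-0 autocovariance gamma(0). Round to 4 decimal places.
\gamma(0) = 6.7919

For an MA(q) process X_t = eps_t + sum_i theta_i eps_{t-i} with
Var(eps_t) = sigma^2, the variance is
  gamma(0) = sigma^2 * (1 + sum_i theta_i^2).
  sum_i theta_i^2 = (-0.551)^2 + (0.628)^2 = 0.303601 + 0.394384 = 0.697985.
  gamma(0) = 4 * (1 + 0.697985) = 4 * 1.697985 = 6.79194, which rounds to 6.7919.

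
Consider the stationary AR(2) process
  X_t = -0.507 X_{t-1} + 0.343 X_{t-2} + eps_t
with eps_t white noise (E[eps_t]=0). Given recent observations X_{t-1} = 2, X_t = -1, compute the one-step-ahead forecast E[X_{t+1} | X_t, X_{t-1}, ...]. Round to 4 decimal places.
E[X_{t+1} \mid \mathcal F_t] = 1.1930

For an AR(p) model X_t = c + sum_i phi_i X_{t-i} + eps_t, the
one-step-ahead conditional mean is
  E[X_{t+1} | X_t, ...] = c + sum_i phi_i X_{t+1-i}.
Substitute known values:
  E[X_{t+1} | ...] = (-0.507) * (-1) + (0.343) * (2)
                   = 1.1930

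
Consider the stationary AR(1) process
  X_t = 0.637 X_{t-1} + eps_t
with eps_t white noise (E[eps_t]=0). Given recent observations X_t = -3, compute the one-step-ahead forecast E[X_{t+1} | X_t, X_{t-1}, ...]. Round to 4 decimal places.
E[X_{t+1} \mid \mathcal F_t] = -1.9110

For an AR(p) model X_t = c + sum_i phi_i X_{t-i} + eps_t, the
one-step-ahead conditional mean is
  E[X_{t+1} | X_t, ...] = c + sum_i phi_i X_{t+1-i}.
Substitute known values:
  E[X_{t+1} | ...] = (0.637) * (-3)
                   = -1.9110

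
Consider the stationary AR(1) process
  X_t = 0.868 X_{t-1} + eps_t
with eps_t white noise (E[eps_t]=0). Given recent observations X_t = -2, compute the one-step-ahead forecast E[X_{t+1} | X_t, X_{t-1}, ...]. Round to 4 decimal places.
E[X_{t+1} \mid \mathcal F_t] = -1.7360

For an AR(p) model X_t = c + sum_i phi_i X_{t-i} + eps_t, the
one-step-ahead conditional mean is
  E[X_{t+1} | X_t, ...] = c + sum_i phi_i X_{t+1-i}.
Substitute known values:
  E[X_{t+1} | ...] = (0.868) * (-2)
                   = -1.7360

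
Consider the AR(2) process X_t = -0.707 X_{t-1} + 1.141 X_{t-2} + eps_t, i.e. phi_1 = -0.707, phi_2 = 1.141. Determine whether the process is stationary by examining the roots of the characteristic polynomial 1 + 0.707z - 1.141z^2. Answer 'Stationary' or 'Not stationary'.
\text{Not stationary}

The AR(p) characteristic polynomial is P(z) = 1 + 0.707z - 1.141z^2.
Stationarity requires all roots to lie outside the unit circle, i.e. |z| > 1 for every root.
Set 1 + (0.707) z + (-1.141) z^2 = 0, i.e. a z^2 + b z + c = 0 with a = -1.141, b = 0.707, c = 1.
Discriminant D = b^2 - 4ac = (0.707)^2 - 4*(-1.141)*1 = 0.499849 - (-4.564) = 5.063849.
D >= 0, so the roots are real: z = (-b +/- sqrt(D)) / (2a) = (-0.707 +/- 2.2503) / (-2.282).
  z_1 = (-0.707 + 2.2503) / (-2.282) = -0.6763,   |z_1| = 0.6763.
  z_2 = (-0.707 - 2.2503) / (-2.282) = 1.2959,   |z_2| = 1.2959.
Moduli of all roots: 0.6763, 1.2959.
All moduli strictly greater than 1? No.
Verdict: Not stationary.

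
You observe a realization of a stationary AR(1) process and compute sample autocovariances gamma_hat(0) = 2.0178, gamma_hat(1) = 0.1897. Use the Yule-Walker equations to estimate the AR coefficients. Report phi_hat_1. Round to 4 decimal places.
\hat\phi_{1} = 0.0940

The Yule-Walker equations for an AR(p) process read, in matrix form,
  Gamma_p phi = r_p,   with   (Gamma_p)_{ij} = gamma(|i - j|),
                       (r_p)_i = gamma(i),   i,j = 1..p.
Substitute the sample gammas (Toeplitz matrix and right-hand side of size 1):
  Gamma_p = [[2.0178]]
  r_p     = [0.1897]
With p = 1 this is the single equation gamma(0) phi_1 = gamma(1):
  phi_hat_1 = gamma(1) / gamma(0) = 0.1897 / 2.0178 = 0.0940.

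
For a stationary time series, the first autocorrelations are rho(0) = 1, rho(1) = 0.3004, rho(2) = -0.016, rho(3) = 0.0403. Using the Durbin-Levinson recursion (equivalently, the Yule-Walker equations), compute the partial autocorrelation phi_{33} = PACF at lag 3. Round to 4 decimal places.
\phi_{33} = 0.0900

The PACF at lag k is phi_{kk}, the last component of the solution
to the Yule-Walker system G_k phi = r_k where
  (G_k)_{ij} = rho(|i - j|), (r_k)_i = rho(i), i,j = 1..k.
Equivalently, Durbin-Levinson gives phi_{kk} iteratively:
  phi_{11} = rho(1)
  phi_{kk} = [rho(k) - sum_{j=1..k-1} phi_{k-1,j} rho(k-j)]
            / [1 - sum_{j=1..k-1} phi_{k-1,j} rho(j)],
  phi_{k,j} = phi_{k-1,j} - phi_{kk} phi_{k-1,k-j},  j = 1..k-1.
Step k = 1:
  phi_11 = rho(1) = 0.3004.
Step k = 2:
  phi_22 = [rho(2) - phi_11 rho(1)] / [1 - phi_11 rho(1)] = [-0.016 - (0.3004)(0.3004)] / [1 - (0.3004)(0.3004)]
         = -0.10624016 / 0.90975984 = -0.116778.
  Update: phi_21 = phi_11 - phi_22 phi_11 = 0.3004 - (-0.116778)(0.3004) = 0.33548.
Step k = 3:
  phi_33 = [rho(3) - phi_21 rho(2) - phi_22 rho(1)] / [1 - phi_21 rho(1) - phi_22 rho(2)]
    numerator   = 0.0403 - (0.33548)(-0.016) - (-0.116778)(0.3004) = 0.08074787
    denominator = 1 - (0.33548)(0.3004) - (-0.116778)(-0.016) = 0.8973533
  phi_33 = 0.08074787 / 0.8973533 = 0.09.
Therefore phi_{33} = 0.0900.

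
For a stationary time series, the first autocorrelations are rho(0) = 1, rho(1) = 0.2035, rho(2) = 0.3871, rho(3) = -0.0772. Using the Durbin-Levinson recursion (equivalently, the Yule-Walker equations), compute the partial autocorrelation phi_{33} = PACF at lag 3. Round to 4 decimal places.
\phi_{33} = -0.2410

The PACF at lag k is phi_{kk}, the last component of the solution
to the Yule-Walker system G_k phi = r_k where
  (G_k)_{ij} = rho(|i - j|), (r_k)_i = rho(i), i,j = 1..k.
Equivalently, Durbin-Levinson gives phi_{kk} iteratively:
  phi_{11} = rho(1)
  phi_{kk} = [rho(k) - sum_{j=1..k-1} phi_{k-1,j} rho(k-j)]
            / [1 - sum_{j=1..k-1} phi_{k-1,j} rho(j)],
  phi_{k,j} = phi_{k-1,j} - phi_{kk} phi_{k-1,k-j},  j = 1..k-1.
Step k = 1:
  phi_11 = rho(1) = 0.2035.
Step k = 2:
  phi_22 = [rho(2) - phi_11 rho(1)] / [1 - phi_11 rho(1)] = [0.3871 - (0.2035)(0.2035)] / [1 - (0.2035)(0.2035)]
         = 0.34568775 / 0.95858775 = 0.360622.
  Update: phi_21 = phi_11 - phi_22 phi_11 = 0.2035 - (0.360622)(0.2035) = 0.130113.
Step k = 3:
  phi_33 = [rho(3) - phi_21 rho(2) - phi_22 rho(1)] / [1 - phi_21 rho(1) - phi_22 rho(2)]
    numerator   = -0.0772 - (0.130113)(0.3871) - (0.360622)(0.2035) = -0.20095347
    denominator = 1 - (0.130113)(0.2035) - (0.360622)(0.3871) = 0.83392517
  phi_33 = -0.20095347 / 0.83392517 = -0.241.
Therefore phi_{33} = -0.2410.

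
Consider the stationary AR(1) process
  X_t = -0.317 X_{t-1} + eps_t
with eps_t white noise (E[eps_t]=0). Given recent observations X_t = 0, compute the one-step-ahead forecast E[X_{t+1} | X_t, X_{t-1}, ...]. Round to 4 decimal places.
E[X_{t+1} \mid \mathcal F_t] = 0.0000

For an AR(p) model X_t = c + sum_i phi_i X_{t-i} + eps_t, the
one-step-ahead conditional mean is
  E[X_{t+1} | X_t, ...] = c + sum_i phi_i X_{t+1-i}.
Substitute known values:
  E[X_{t+1} | ...] = (-0.317) * (0)
                   = 0.0000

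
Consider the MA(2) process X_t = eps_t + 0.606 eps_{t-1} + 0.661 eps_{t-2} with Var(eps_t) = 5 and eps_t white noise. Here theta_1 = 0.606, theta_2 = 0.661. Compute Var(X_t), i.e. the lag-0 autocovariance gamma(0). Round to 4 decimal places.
\gamma(0) = 9.0208

For an MA(q) process X_t = eps_t + sum_i theta_i eps_{t-i} with
Var(eps_t) = sigma^2, the variance is
  gamma(0) = sigma^2 * (1 + sum_i theta_i^2).
  sum_i theta_i^2 = (0.606)^2 + (0.661)^2 = 0.367236 + 0.436921 = 0.804157.
  gamma(0) = 5 * (1 + 0.804157) = 5 * 1.804157 = 9.020785, which rounds to 9.0208.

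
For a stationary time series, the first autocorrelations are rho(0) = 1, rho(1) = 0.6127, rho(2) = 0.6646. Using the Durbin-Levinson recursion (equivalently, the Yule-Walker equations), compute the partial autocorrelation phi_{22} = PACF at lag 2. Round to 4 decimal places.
\phi_{22} = 0.4630

The PACF at lag k is phi_{kk}, the last component of the solution
to the Yule-Walker system G_k phi = r_k where
  (G_k)_{ij} = rho(|i - j|), (r_k)_i = rho(i), i,j = 1..k.
Equivalently, Durbin-Levinson gives phi_{kk} iteratively:
  phi_{11} = rho(1)
  phi_{kk} = [rho(k) - sum_{j=1..k-1} phi_{k-1,j} rho(k-j)]
            / [1 - sum_{j=1..k-1} phi_{k-1,j} rho(j)],
  phi_{k,j} = phi_{k-1,j} - phi_{kk} phi_{k-1,k-j},  j = 1..k-1.
Step k = 1:
  phi_11 = rho(1) = 0.6127.
Step k = 2:
  phi_22 = [rho(2) - phi_11 rho(1)] / [1 - phi_11 rho(1)] = [0.6646 - (0.6127)(0.6127)] / [1 - (0.6127)(0.6127)]
         = 0.28919871 / 0.62459871 = 0.463.
Therefore phi_{22} = 0.4630.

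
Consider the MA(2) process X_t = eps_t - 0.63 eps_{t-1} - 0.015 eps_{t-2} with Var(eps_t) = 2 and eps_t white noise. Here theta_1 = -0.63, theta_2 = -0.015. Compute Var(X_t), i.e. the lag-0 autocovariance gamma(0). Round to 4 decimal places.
\gamma(0) = 2.7943

For an MA(q) process X_t = eps_t + sum_i theta_i eps_{t-i} with
Var(eps_t) = sigma^2, the variance is
  gamma(0) = sigma^2 * (1 + sum_i theta_i^2).
  sum_i theta_i^2 = (-0.63)^2 + (-0.015)^2 = 0.3969 + 0.000225 = 0.397125.
  gamma(0) = 2 * (1 + 0.397125) = 2 * 1.397125 = 2.79425, which rounds to 2.7943.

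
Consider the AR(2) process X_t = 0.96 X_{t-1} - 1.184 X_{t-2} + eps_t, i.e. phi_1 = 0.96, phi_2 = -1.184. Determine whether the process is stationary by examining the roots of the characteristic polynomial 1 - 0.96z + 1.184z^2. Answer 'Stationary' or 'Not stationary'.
\text{Not stationary}

The AR(p) characteristic polynomial is P(z) = 1 - 0.96z + 1.184z^2.
Stationarity requires all roots to lie outside the unit circle, i.e. |z| > 1 for every root.
Set 1 + (-0.96) z + (1.184) z^2 = 0, i.e. a z^2 + b z + c = 0 with a = 1.184, b = -0.96, c = 1.
Discriminant D = b^2 - 4ac = (-0.96)^2 - 4*(1.184)*1 = 0.9216 - (4.736) = -3.8144.
D < 0, so the roots are the complex-conjugate pair z = (-b +/- i sqrt(-D)) / (2a) = 0.4054 +/- 0.8248i.
For a conjugate pair |z|^2 = z * conj(z) = (product of roots) = c/a = 1/(1.184) = 0.844595, so |z| = sqrt(0.844595) = 0.919 for both roots.
Moduli of all roots: 0.9190, 0.9190.
All moduli strictly greater than 1? No.
Verdict: Not stationary.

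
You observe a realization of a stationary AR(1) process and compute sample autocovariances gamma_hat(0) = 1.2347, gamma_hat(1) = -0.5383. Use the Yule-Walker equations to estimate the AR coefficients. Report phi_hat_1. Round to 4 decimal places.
\hat\phi_{1} = -0.4360

The Yule-Walker equations for an AR(p) process read, in matrix form,
  Gamma_p phi = r_p,   with   (Gamma_p)_{ij} = gamma(|i - j|),
                       (r_p)_i = gamma(i),   i,j = 1..p.
Substitute the sample gammas (Toeplitz matrix and right-hand side of size 1):
  Gamma_p = [[1.2347]]
  r_p     = [-0.5383]
With p = 1 this is the single equation gamma(0) phi_1 = gamma(1):
  phi_hat_1 = gamma(1) / gamma(0) = -0.5383 / 1.2347 = -0.4360.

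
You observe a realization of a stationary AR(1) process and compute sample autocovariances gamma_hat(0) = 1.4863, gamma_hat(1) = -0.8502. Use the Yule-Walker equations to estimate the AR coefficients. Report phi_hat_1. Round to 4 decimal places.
\hat\phi_{1} = -0.5720

The Yule-Walker equations for an AR(p) process read, in matrix form,
  Gamma_p phi = r_p,   with   (Gamma_p)_{ij} = gamma(|i - j|),
                       (r_p)_i = gamma(i),   i,j = 1..p.
Substitute the sample gammas (Toeplitz matrix and right-hand side of size 1):
  Gamma_p = [[1.4863]]
  r_p     = [-0.8502]
With p = 1 this is the single equation gamma(0) phi_1 = gamma(1):
  phi_hat_1 = gamma(1) / gamma(0) = -0.8502 / 1.4863 = -0.5720.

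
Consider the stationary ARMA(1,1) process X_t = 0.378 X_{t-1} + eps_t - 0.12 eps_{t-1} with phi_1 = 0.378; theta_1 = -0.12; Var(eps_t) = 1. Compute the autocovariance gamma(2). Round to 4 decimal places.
\gamma(2) = 0.1086

Multiply the model equation by X_{t-k} and take expectations. With theta_0 = psi_0 = 1 and psi_j the MA(infinity) weights, this gives
  gamma(k) - sum_i phi_i gamma(k-i) = c_k,
  c_k = sigma^2 * sum_{j=k..q} theta_j psi_{j-k}   (c_k = 0 for k > q),
using gamma(-m) = gamma(m).
psi-weights needed (psi_j = theta_j + sum_i phi_i psi_{j-i}):
  psi_1 = theta_1 + phi_1 = -0.12 + (0.378) = 0.258
Right-hand sides:
  c_0 = sigma^2 (1 + theta_1 psi_1) = 1 * (1 + (-0.12)(0.258)) = 1 * 0.96904 = 0.96904
  c_1 = sigma^2 theta_1 = 1 * (-0.12) = -0.12
  c_2 = 0
Equations for k = 0 and k = 1 (AR order 1):
  gamma(0) = phi_1 gamma(1) + c_0
  gamma(1) = phi_1 gamma(0) + c_1
Substituting the second into the first: gamma(0) (1 - phi_1^2) = c_0 + phi_1 c_1, so
  gamma(0) = (c_0 + phi_1 c_1) / (1 - phi_1^2) = (0.96904 + (0.378)(-0.12)) / (1 - (0.378)^2) = 0.92368 / 0.857116 = 1.07766.
  gamma(1) = phi_1 gamma(0) + c_1 = (0.378)(1.07766) + (-0.12) = 0.287356.
For k = 2 (> q): gamma(2) = phi_1 gamma(1) = (0.378)(0.287356) = 0.10862.
Therefore gamma(2) = 0.1086 (to 4 decimal places).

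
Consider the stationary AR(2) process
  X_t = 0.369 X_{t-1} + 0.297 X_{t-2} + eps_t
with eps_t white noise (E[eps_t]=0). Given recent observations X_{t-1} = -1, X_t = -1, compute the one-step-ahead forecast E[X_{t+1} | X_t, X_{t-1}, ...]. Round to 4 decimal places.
E[X_{t+1} \mid \mathcal F_t] = -0.6660

For an AR(p) model X_t = c + sum_i phi_i X_{t-i} + eps_t, the
one-step-ahead conditional mean is
  E[X_{t+1} | X_t, ...] = c + sum_i phi_i X_{t+1-i}.
Substitute known values:
  E[X_{t+1} | ...] = (0.369) * (-1) + (0.297) * (-1)
                   = -0.6660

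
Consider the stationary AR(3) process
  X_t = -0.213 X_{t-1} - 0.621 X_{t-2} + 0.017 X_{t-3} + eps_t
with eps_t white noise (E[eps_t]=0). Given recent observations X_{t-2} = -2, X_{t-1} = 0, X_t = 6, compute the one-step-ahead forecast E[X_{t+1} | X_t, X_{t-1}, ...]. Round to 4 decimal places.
E[X_{t+1} \mid \mathcal F_t] = -1.3120

For an AR(p) model X_t = c + sum_i phi_i X_{t-i} + eps_t, the
one-step-ahead conditional mean is
  E[X_{t+1} | X_t, ...] = c + sum_i phi_i X_{t+1-i}.
Substitute known values:
  E[X_{t+1} | ...] = (-0.213) * (6) + (-0.621) * (0) + (0.017) * (-2)
                   = -1.3120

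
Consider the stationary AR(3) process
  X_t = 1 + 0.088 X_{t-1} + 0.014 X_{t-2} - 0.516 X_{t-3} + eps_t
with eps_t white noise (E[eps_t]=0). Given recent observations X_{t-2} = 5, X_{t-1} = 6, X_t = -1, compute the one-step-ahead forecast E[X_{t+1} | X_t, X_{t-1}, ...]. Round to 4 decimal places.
E[X_{t+1} \mid \mathcal F_t] = -1.5840

For an AR(p) model X_t = c + sum_i phi_i X_{t-i} + eps_t, the
one-step-ahead conditional mean is
  E[X_{t+1} | X_t, ...] = c + sum_i phi_i X_{t+1-i}.
Substitute known values:
  E[X_{t+1} | ...] = 1 + (0.088) * (-1) + (0.014) * (6) + (-0.516) * (5)
                   = -1.5840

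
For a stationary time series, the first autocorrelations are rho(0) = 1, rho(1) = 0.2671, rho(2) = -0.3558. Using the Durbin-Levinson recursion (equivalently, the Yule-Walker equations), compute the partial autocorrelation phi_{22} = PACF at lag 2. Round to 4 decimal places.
\phi_{22} = -0.4600

The PACF at lag k is phi_{kk}, the last component of the solution
to the Yule-Walker system G_k phi = r_k where
  (G_k)_{ij} = rho(|i - j|), (r_k)_i = rho(i), i,j = 1..k.
Equivalently, Durbin-Levinson gives phi_{kk} iteratively:
  phi_{11} = rho(1)
  phi_{kk} = [rho(k) - sum_{j=1..k-1} phi_{k-1,j} rho(k-j)]
            / [1 - sum_{j=1..k-1} phi_{k-1,j} rho(j)],
  phi_{k,j} = phi_{k-1,j} - phi_{kk} phi_{k-1,k-j},  j = 1..k-1.
Step k = 1:
  phi_11 = rho(1) = 0.2671.
Step k = 2:
  phi_22 = [rho(2) - phi_11 rho(1)] / [1 - phi_11 rho(1)] = [-0.3558 - (0.2671)(0.2671)] / [1 - (0.2671)(0.2671)]
         = -0.42714241 / 0.92865759 = -0.46.
Therefore phi_{22} = -0.4600.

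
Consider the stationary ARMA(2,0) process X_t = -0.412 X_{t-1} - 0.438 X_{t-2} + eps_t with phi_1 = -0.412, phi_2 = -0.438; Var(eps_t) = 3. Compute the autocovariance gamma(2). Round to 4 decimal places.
\gamma(2) = -1.2940

Multiply the model equation by X_{t-k} and take expectations. With theta_0 = psi_0 = 1 and psi_j the MA(infinity) weights, this gives
  gamma(k) - sum_i phi_i gamma(k-i) = c_k,
  c_k = sigma^2 * sum_{j=k..q} theta_j psi_{j-k}   (c_k = 0 for k > q),
using gamma(-m) = gamma(m).
Pure AR (q = 0): c_0 = sigma^2 = 3, c_k = 0 for k >= 1.
Equations for k = 0, 1, 2 (AR order 2, c_2 = 0):
  (E0) gamma(0) = phi_1 gamma(1) + phi_2 gamma(2) + c_0
  (E1) gamma(1) = phi_1 gamma(0) + phi_2 gamma(1) + c_1
  (E2) gamma(2) = phi_1 gamma(1) + phi_2 gamma(0)
From (E1): gamma(1) = A gamma(0) + B with
  A = phi_1 / (1 - phi_2) = -0.412 / 1.438 = -0.286509,   B = c_1 / (1 - phi_2) = 0 / 1.438 = 0.
Insert (E2) into (E0): gamma(0) (1 - phi_2^2) = phi_1 (1 + phi_2) gamma(1) + c_0.
  phi_1 (1 + phi_2) = (-0.412)(0.562) = -0.231544,   1 - phi_2^2 = 0.808156.
Replace gamma(1) by A gamma(0) + B and collect gamma(0):
  gamma(0) [0.808156 - (-0.231544)(-0.286509)] = c_0 = 3
  gamma(0) * 0.741817 = 3
  gamma(0) = 3 / 0.741817 = 4.044127.
  gamma(1) = A gamma(0) = (-0.286509)(4.044127) = -1.158679.
  gamma(2) = phi_1 gamma(1) + phi_2 gamma(0) = (-0.412)(-1.158679) + (-0.438)(4.044127) = -1.293952.
Therefore gamma(2) = -1.2940 (to 4 decimal places).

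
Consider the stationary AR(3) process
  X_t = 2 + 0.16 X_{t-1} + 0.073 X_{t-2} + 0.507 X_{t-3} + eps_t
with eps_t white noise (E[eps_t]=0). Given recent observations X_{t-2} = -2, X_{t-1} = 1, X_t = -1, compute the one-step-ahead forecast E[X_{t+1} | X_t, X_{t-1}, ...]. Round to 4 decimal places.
E[X_{t+1} \mid \mathcal F_t] = 0.8990

For an AR(p) model X_t = c + sum_i phi_i X_{t-i} + eps_t, the
one-step-ahead conditional mean is
  E[X_{t+1} | X_t, ...] = c + sum_i phi_i X_{t+1-i}.
Substitute known values:
  E[X_{t+1} | ...] = 2 + (0.16) * (-1) + (0.073) * (1) + (0.507) * (-2)
                   = 0.8990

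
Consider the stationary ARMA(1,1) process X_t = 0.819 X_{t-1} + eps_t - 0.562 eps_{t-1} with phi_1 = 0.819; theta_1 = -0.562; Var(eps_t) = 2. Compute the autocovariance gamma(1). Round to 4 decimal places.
\gamma(1) = 0.8426

Multiply the model equation by X_{t-k} and take expectations. With theta_0 = psi_0 = 1 and psi_j the MA(infinity) weights, this gives
  gamma(k) - sum_i phi_i gamma(k-i) = c_k,
  c_k = sigma^2 * sum_{j=k..q} theta_j psi_{j-k}   (c_k = 0 for k > q),
using gamma(-m) = gamma(m).
psi-weights needed (psi_j = theta_j + sum_i phi_i psi_{j-i}):
  psi_1 = theta_1 + phi_1 = -0.562 + (0.819) = 0.257
Right-hand sides:
  c_0 = sigma^2 (1 + theta_1 psi_1) = 2 * (1 + (-0.562)(0.257)) = 2 * 0.855566 = 1.711132
  c_1 = sigma^2 theta_1 = 2 * (-0.562) = -1.124
  c_2 = 0
Equations for k = 0 and k = 1 (AR order 1):
  gamma(0) = phi_1 gamma(1) + c_0
  gamma(1) = phi_1 gamma(0) + c_1
Substituting the second into the first: gamma(0) (1 - phi_1^2) = c_0 + phi_1 c_1, so
  gamma(0) = (c_0 + phi_1 c_1) / (1 - phi_1^2) = (1.711132 + (0.819)(-1.124)) / (1 - (0.819)^2) = 0.790576 / 0.329239 = 2.401222.
  gamma(1) = phi_1 gamma(0) + c_1 = (0.819)(2.401222) + (-1.124) = 0.842601.
Therefore gamma(1) = 0.8426 (to 4 decimal places).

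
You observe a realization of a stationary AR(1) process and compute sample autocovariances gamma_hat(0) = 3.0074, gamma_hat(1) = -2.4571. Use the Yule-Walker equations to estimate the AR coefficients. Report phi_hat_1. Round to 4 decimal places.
\hat\phi_{1} = -0.8170

The Yule-Walker equations for an AR(p) process read, in matrix form,
  Gamma_p phi = r_p,   with   (Gamma_p)_{ij} = gamma(|i - j|),
                       (r_p)_i = gamma(i),   i,j = 1..p.
Substitute the sample gammas (Toeplitz matrix and right-hand side of size 1):
  Gamma_p = [[3.0074]]
  r_p     = [-2.4571]
With p = 1 this is the single equation gamma(0) phi_1 = gamma(1):
  phi_hat_1 = gamma(1) / gamma(0) = -2.4571 / 3.0074 = -0.8170.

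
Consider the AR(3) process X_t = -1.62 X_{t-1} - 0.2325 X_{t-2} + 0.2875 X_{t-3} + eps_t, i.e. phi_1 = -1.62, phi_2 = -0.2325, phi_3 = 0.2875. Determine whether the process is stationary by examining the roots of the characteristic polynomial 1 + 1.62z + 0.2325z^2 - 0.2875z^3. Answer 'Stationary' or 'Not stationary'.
\text{Not stationary}

The AR(p) characteristic polynomial is P(z) = 1 + 1.62z + 0.2325z^2 - 0.2875z^3.
Stationarity requires all roots to lie outside the unit circle, i.e. |z| > 1 for every root.
Degree 3: look for a simple real root z0 first, then factor out (1 - z/z0) and solve the remaining quadratic.
Testing z0 = -0.8: P(-0.8) = 1 + (1.62)(-0.8) + (0.2325)(-0.8)^2 + (-0.2875)(-0.8)^3
  = 1 + (-1.296) + (0.1488) + (0.1472) = 0.  So z_0 = -0.8 is a root, |z_0| = 0.8.
Divide out the factor (1 + 1.25 z) = (1 - z/z0) (since 1/z0 = -1.25):
  P(z) = (1 + 1.25 z)(1 + (0.37) z + (-0.23) z^2)
  [check: z-coef 0.37 - (-1.25) = 1.62; z^2-coef -0.23 - (-1.25)(0.37) = 0.2325; z^3-coef -(-1.25)(-0.23) = -0.2875.]
Remaining roots from the quadratic factor 1 + (0.37) z + (-0.23) z^2:
  Set 1 + (0.37) z + (-0.23) z^2 = 0, i.e. a z^2 + b z + c = 0 with a = -0.23, b = 0.37, c = 1.
  Discriminant D = b^2 - 4ac = (0.37)^2 - 4*(-0.23)*1 = 0.1369 - (-0.92) = 1.0569.
  D >= 0, so the roots are real: z = (-b +/- sqrt(D)) / (2a) = (-0.37 +/- 1.028056) / (-0.46).
    z_1 = (-0.37 + 1.028056) / (-0.46) = -1.4306,   |z_1| = 1.4306.
    z_2 = (-0.37 - 1.028056) / (-0.46) = 3.0393,   |z_2| = 3.0393.
Moduli of all roots: 0.8000, 1.4306, 3.0393.
All moduli strictly greater than 1? No.
Verdict: Not stationary.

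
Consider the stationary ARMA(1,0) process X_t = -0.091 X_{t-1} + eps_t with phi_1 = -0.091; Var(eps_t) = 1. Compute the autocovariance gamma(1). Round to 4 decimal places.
\gamma(1) = -0.0918

Multiply the model equation by X_{t-k} and take expectations. With theta_0 = psi_0 = 1 and psi_j the MA(infinity) weights, this gives
  gamma(k) - sum_i phi_i gamma(k-i) = c_k,
  c_k = sigma^2 * sum_{j=k..q} theta_j psi_{j-k}   (c_k = 0 for k > q),
using gamma(-m) = gamma(m).
Pure AR (q = 0): c_0 = sigma^2 = 1, c_k = 0 for k >= 1.
Equations for k = 0 and k = 1 (AR order 1):
  gamma(0) = phi_1 gamma(1) + c_0
  gamma(1) = phi_1 gamma(0) + c_1
Substituting the second into the first: gamma(0) (1 - phi_1^2) = c_0 + phi_1 c_1, so
  gamma(0) = c_0 / (1 - phi_1^2) = 1 / (1 - (-0.091)^2) = 1 / 0.991719 = 1.00835.
  gamma(1) = phi_1 gamma(0) = (-0.091)(1.00835) = -0.09176.
Therefore gamma(1) = -0.0918 (to 4 decimal places).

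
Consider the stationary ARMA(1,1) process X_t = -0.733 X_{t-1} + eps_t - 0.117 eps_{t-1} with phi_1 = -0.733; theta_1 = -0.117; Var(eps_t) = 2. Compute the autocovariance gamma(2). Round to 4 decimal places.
\gamma(2) = 2.9240

Multiply the model equation by X_{t-k} and take expectations. With theta_0 = psi_0 = 1 and psi_j the MA(infinity) weights, this gives
  gamma(k) - sum_i phi_i gamma(k-i) = c_k,
  c_k = sigma^2 * sum_{j=k..q} theta_j psi_{j-k}   (c_k = 0 for k > q),
using gamma(-m) = gamma(m).
psi-weights needed (psi_j = theta_j + sum_i phi_i psi_{j-i}):
  psi_1 = theta_1 + phi_1 = -0.117 + (-0.733) = -0.85
Right-hand sides:
  c_0 = sigma^2 (1 + theta_1 psi_1) = 2 * (1 + (-0.117)(-0.85)) = 2 * 1.09945 = 2.1989
  c_1 = sigma^2 theta_1 = 2 * (-0.117) = -0.234
  c_2 = 0
Equations for k = 0 and k = 1 (AR order 1):
  gamma(0) = phi_1 gamma(1) + c_0
  gamma(1) = phi_1 gamma(0) + c_1
Substituting the second into the first: gamma(0) (1 - phi_1^2) = c_0 + phi_1 c_1, so
  gamma(0) = (c_0 + phi_1 c_1) / (1 - phi_1^2) = (2.1989 + (-0.733)(-0.234)) / (1 - (-0.733)^2) = 2.370422 / 0.462711 = 5.1229.
  gamma(1) = phi_1 gamma(0) + c_1 = (-0.733)(5.1229) + (-0.234) = -3.989085.
For k = 2 (> q): gamma(2) = phi_1 gamma(1) = (-0.733)(-3.989085) = 2.924.
Therefore gamma(2) = 2.9240 (to 4 decimal places).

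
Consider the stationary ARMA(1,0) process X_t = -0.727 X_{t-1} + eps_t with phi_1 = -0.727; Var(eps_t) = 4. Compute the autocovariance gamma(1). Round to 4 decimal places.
\gamma(1) = -6.1679

Multiply the model equation by X_{t-k} and take expectations. With theta_0 = psi_0 = 1 and psi_j the MA(infinity) weights, this gives
  gamma(k) - sum_i phi_i gamma(k-i) = c_k,
  c_k = sigma^2 * sum_{j=k..q} theta_j psi_{j-k}   (c_k = 0 for k > q),
using gamma(-m) = gamma(m).
Pure AR (q = 0): c_0 = sigma^2 = 4, c_k = 0 for k >= 1.
Equations for k = 0 and k = 1 (AR order 1):
  gamma(0) = phi_1 gamma(1) + c_0
  gamma(1) = phi_1 gamma(0) + c_1
Substituting the second into the first: gamma(0) (1 - phi_1^2) = c_0 + phi_1 c_1, so
  gamma(0) = c_0 / (1 - phi_1^2) = 4 / (1 - (-0.727)^2) = 4 / 0.471471 = 8.484085.
  gamma(1) = phi_1 gamma(0) = (-0.727)(8.484085) = -6.16793.
Therefore gamma(1) = -6.1679 (to 4 decimal places).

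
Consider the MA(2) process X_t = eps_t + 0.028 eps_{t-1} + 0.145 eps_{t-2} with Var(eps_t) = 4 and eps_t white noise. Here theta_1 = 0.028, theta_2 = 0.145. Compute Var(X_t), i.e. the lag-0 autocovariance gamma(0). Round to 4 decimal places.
\gamma(0) = 4.0872

For an MA(q) process X_t = eps_t + sum_i theta_i eps_{t-i} with
Var(eps_t) = sigma^2, the variance is
  gamma(0) = sigma^2 * (1 + sum_i theta_i^2).
  sum_i theta_i^2 = (0.028)^2 + (0.145)^2 = 0.000784 + 0.021025 = 0.021809.
  gamma(0) = 4 * (1 + 0.021809) = 4 * 1.021809 = 4.087236, which rounds to 4.0872.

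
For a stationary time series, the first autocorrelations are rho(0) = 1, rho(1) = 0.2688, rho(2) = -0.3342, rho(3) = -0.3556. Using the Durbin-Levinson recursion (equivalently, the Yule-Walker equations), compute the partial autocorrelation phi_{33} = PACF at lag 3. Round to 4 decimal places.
\phi_{33} = -0.1449

The PACF at lag k is phi_{kk}, the last component of the solution
to the Yule-Walker system G_k phi = r_k where
  (G_k)_{ij} = rho(|i - j|), (r_k)_i = rho(i), i,j = 1..k.
Equivalently, Durbin-Levinson gives phi_{kk} iteratively:
  phi_{11} = rho(1)
  phi_{kk} = [rho(k) - sum_{j=1..k-1} phi_{k-1,j} rho(k-j)]
            / [1 - sum_{j=1..k-1} phi_{k-1,j} rho(j)],
  phi_{k,j} = phi_{k-1,j} - phi_{kk} phi_{k-1,k-j},  j = 1..k-1.
Step k = 1:
  phi_11 = rho(1) = 0.2688.
Step k = 2:
  phi_22 = [rho(2) - phi_11 rho(1)] / [1 - phi_11 rho(1)] = [-0.3342 - (0.2688)(0.2688)] / [1 - (0.2688)(0.2688)]
         = -0.40645344 / 0.92774656 = -0.438108.
  Update: phi_21 = phi_11 - phi_22 phi_11 = 0.2688 - (-0.438108)(0.2688) = 0.386564.
Step k = 3:
  phi_33 = [rho(3) - phi_21 rho(2) - phi_22 rho(1)] / [1 - phi_21 rho(1) - phi_22 rho(2)]
    numerator   = -0.3556 - (0.386564)(-0.3342) - (-0.438108)(0.2688) = -0.10864697
    denominator = 1 - (0.386564)(0.2688) - (-0.438108)(-0.3342) = 0.74967595
  phi_33 = -0.10864697 / 0.74967595 = -0.1449.
Therefore phi_{33} = -0.1449.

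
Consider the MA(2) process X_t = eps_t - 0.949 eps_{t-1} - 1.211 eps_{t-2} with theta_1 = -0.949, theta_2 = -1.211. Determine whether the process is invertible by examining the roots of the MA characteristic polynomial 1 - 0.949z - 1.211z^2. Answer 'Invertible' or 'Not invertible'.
\text{Not invertible}

The MA(q) characteristic polynomial is P(z) = 1 - 0.949z - 1.211z^2.
Invertibility requires all roots to lie outside the unit circle, i.e. |z| > 1 for every root.
Set 1 + (-0.949) z + (-1.211) z^2 = 0, i.e. a z^2 + b z + c = 0 with a = -1.211, b = -0.949, c = 1.
Discriminant D = b^2 - 4ac = (-0.949)^2 - 4*(-1.211)*1 = 0.900601 - (-4.844) = 5.744601.
D >= 0, so the roots are real: z = (-b +/- sqrt(D)) / (2a) = (0.949 +/- 2.39679) / (-2.422).
  z_1 = (0.949 + 2.39679) / (-2.422) = -1.3814,   |z_1| = 1.3814.
  z_2 = (0.949 - 2.39679) / (-2.422) = 0.5978,   |z_2| = 0.5978.
Moduli of all roots: 1.3814, 0.5978.
All moduli strictly greater than 1? No.
Verdict: Not invertible.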